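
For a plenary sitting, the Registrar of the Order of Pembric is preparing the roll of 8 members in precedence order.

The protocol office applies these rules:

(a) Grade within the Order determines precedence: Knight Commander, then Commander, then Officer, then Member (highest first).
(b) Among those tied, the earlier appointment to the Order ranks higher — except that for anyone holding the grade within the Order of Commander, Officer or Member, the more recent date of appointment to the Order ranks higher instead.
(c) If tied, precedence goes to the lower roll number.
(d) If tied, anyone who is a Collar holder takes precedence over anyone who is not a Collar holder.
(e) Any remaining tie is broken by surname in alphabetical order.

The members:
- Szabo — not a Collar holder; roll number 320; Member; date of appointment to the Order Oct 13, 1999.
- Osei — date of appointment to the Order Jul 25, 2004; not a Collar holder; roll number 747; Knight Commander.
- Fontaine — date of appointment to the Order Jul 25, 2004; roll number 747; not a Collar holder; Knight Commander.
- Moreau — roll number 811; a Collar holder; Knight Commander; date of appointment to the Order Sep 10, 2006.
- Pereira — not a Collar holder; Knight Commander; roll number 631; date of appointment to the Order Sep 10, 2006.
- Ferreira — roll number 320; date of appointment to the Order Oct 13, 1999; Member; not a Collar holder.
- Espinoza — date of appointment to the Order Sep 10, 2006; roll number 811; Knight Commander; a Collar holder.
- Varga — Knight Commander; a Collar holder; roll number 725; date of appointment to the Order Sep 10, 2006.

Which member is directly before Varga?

By grade within the Order: Fontaine, Osei, Pereira, Varga, Espinoza and Moreau (Knight Commander); then Ferreira and Szabo (Member).
Among Fontaine, Osei, Pereira, Varga, Espinoza and Moreau, by date of appointment to the Order (earlier first): Fontaine and Osei (Jul 25, 2004) before Pereira, Varga, Espinoza and Moreau (Sep 10, 2006).
Fontaine and Osei both have roll number 747, so the next rule applies.
Fontaine and Osei are each not a Collar holder, so the next rule applies.
Among Fontaine and Osei, alphabetically by surname: Fontaine before Osei.
Among Pereira, Varga, Espinoza and Moreau, by roll number (lower first): Pereira (631) before Varga (725) before Espinoza and Moreau (811).
Espinoza and Moreau are each a Collar holder, so the next rule applies.
Among Espinoza and Moreau, alphabetically by surname: Espinoza before Moreau.
Ferreira and Szabo both have date of appointment to the Order Oct 13, 1999, so the next rule applies.
Ferreira and Szabo both have roll number 320, so the next rule applies.
Ferreira and Szabo are each not a Collar holder, so the next rule applies.
Among Ferreira and Szabo, alphabetically by surname: Ferreira before Szabo.
Order: Fontaine, Osei, Pereira, Varga, Espinoza, Moreau, Ferreira, Szabo.

Pereira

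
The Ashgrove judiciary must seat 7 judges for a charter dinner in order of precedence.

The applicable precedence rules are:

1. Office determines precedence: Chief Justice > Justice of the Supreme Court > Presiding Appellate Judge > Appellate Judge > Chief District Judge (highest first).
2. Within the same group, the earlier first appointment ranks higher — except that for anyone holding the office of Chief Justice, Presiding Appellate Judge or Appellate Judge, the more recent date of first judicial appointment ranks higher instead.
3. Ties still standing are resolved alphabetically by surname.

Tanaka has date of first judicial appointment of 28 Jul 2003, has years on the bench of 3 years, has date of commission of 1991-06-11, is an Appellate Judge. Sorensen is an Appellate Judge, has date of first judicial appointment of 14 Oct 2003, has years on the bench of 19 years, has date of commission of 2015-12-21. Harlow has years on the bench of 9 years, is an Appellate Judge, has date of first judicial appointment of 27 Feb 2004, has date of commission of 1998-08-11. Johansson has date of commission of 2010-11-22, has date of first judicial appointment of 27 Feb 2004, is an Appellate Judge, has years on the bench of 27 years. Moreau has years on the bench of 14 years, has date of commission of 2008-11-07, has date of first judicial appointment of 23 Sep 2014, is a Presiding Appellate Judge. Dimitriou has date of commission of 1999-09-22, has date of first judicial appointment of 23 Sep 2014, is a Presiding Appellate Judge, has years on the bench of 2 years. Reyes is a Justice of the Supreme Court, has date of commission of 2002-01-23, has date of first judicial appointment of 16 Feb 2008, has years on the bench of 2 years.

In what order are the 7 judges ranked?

Reyes, Dimitriou, Moreau, Harlow, Johansson, Sorensen, Tanaka

By office: Reyes (Justice of the Supreme Court); then Dimitriou and Moreau (Presiding Appellate Judge); then Harlow, Johansson, Sorensen and Tanaka (Appellate Judge).
Dimitriou and Moreau both have date of first judicial appointment 23 Sep 2014, so the next rule applies.
Among Dimitriou and Moreau, alphabetically by surname: Dimitriou before Moreau.
Among Harlow, Johansson, Sorensen and Tanaka, by date of first judicial appointment (later first) (reversed rule for this group): Harlow and Johansson (27 Feb 2004) before Sorensen (14 Oct 2003) before Tanaka (28 Jul 2003).
Among Harlow and Johansson, alphabetically by surname: Harlow before Johansson.
Full order: Reyes, Dimitriou, Moreau, Harlow, Johansson, Sorensen, Tanaka.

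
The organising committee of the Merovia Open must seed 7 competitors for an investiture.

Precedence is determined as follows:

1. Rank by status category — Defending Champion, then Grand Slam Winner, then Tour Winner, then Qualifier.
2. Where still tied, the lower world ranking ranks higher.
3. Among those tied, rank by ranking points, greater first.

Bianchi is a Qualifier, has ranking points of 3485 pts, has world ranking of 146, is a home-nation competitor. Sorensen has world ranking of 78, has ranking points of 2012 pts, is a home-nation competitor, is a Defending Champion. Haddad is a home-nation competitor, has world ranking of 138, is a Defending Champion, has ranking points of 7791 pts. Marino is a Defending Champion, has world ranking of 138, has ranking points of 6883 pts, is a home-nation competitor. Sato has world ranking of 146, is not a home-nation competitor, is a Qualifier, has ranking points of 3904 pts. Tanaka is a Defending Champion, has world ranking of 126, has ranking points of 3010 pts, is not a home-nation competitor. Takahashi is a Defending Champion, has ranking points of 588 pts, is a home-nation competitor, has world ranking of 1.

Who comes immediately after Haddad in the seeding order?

Marino

By status category: Takahashi, Sorensen, Tanaka, Haddad and Marino (Defending Champion); then Sato and Bianchi (Qualifier).
Among Takahashi, Sorensen, Tanaka, Haddad and Marino, by world ranking (lower first): Takahashi (1) before Sorensen (78) before Tanaka (126) before Haddad and Marino (138).
Among Haddad and Marino, by ranking points (higher first): Haddad (7791 pts) before Marino (6883 pts).
Sato and Bianchi both have world ranking 146, so the next rule applies.
Among Sato and Bianchi, by ranking points (higher first): Sato (3904 pts) before Bianchi (3485 pts).
Order: Takahashi, Sorensen, Tanaka, Haddad, Marino, Sato, Bianchi.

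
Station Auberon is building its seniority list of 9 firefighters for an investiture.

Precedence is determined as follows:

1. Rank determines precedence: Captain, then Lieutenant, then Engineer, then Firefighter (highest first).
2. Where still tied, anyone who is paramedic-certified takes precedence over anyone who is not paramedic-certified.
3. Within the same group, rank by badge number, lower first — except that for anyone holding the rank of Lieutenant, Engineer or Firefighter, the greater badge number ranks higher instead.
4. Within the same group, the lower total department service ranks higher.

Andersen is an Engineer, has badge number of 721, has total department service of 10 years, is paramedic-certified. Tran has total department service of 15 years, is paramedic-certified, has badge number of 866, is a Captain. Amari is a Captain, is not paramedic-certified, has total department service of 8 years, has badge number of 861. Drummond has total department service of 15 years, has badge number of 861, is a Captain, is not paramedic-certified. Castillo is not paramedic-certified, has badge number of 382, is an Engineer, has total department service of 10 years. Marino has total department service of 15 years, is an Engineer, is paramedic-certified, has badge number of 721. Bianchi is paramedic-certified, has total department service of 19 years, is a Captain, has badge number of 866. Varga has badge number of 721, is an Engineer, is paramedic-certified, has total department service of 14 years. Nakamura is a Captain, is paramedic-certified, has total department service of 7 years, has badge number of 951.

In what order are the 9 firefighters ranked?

By rank: Tran, Bianchi, Nakamura, Amari and Drummond (Captain); then Andersen, Varga, Marino and Castillo (Engineer).
Among Tran, Bianchi, Nakamura, Amari and Drummond, paramedic-certified before not paramedic-certified: Tran, Bianchi and Nakamura (paramedic-certified) before Amari and Drummond (not paramedic-certified).
Among Tran, Bianchi and Nakamura, by badge number (lower first): Tran and Bianchi (866) before Nakamura (951).
Among Tran and Bianchi, by total department service (lower first): Tran (15 years) before Bianchi (19 years).
Amari and Drummond both have badge number 861, so the next rule applies.
Among Amari and Drummond, by total department service (lower first): Amari (8 years) before Drummond (15 years).
Among Andersen, Varga, Marino and Castillo, paramedic-certified before not paramedic-certified: Andersen, Varga and Marino (paramedic-certified) before Castillo (not paramedic-certified).
Andersen, Varga and Marino all have badge number 721, so the next rule applies.
Among Andersen, Varga and Marino, by total department service (lower first): Andersen (10 years) before Varga (14 years) before Marino (15 years).
Full order: Tran, Bianchi, Nakamura, Amari, Drummond, Andersen, Varga, Marino, Castillo.

Tran, Bianchi, Nakamura, Amari, Drummond, Andersen, Varga, Marino, Castillo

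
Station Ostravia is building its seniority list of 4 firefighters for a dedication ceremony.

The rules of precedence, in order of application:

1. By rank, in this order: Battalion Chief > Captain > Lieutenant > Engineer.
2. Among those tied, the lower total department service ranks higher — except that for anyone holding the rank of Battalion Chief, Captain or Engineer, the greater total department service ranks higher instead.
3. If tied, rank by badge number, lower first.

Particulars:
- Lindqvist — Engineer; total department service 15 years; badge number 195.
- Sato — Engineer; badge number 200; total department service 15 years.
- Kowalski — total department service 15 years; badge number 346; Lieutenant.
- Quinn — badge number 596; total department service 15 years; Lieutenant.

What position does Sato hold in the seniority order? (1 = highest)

4

By rank: Kowalski and Quinn (Lieutenant); then Lindqvist and Sato (Engineer).
Kowalski and Quinn both have total department service 15 years, so the next rule applies.
Among Kowalski and Quinn, by badge number (lower first): Kowalski (346) before Quinn (596).
Lindqvist and Sato both have total department service 15 years, so the next rule applies.
Among Lindqvist and Sato, by badge number (lower first): Lindqvist (195) before Sato (200).
Order: Kowalski, Quinn, Lindqvist, Sato. So position 4.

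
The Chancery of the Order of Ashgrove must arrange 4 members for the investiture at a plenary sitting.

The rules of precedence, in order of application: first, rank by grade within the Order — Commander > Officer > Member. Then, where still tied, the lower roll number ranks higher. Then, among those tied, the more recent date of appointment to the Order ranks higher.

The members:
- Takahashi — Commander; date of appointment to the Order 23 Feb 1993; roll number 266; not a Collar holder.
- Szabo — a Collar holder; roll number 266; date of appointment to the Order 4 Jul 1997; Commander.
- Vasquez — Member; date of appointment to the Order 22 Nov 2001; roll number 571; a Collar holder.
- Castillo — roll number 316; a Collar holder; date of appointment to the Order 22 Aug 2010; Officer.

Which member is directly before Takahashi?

Szabo

By grade within the Order: Szabo and Takahashi (Commander); then Castillo (Officer); then Vasquez (Member).
Szabo and Takahashi both have roll number 266, so the next rule applies.
Among Szabo and Takahashi, by date of appointment to the Order (later first): Szabo (4 Jul 1997) before Takahashi (23 Feb 1993).
Order: Szabo, Takahashi, Castillo, Vasquez.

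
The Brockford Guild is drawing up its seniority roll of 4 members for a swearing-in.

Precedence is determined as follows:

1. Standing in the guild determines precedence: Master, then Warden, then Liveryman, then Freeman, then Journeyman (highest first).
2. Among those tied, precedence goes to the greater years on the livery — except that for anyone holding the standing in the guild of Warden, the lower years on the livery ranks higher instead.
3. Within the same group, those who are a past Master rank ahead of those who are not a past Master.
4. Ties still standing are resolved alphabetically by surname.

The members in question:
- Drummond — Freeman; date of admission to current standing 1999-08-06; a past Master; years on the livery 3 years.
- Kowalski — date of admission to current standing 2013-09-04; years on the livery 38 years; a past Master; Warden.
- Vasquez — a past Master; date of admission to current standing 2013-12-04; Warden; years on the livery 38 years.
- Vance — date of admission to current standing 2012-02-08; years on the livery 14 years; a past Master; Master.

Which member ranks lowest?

By standing in the guild: Vance (Master); then Kowalski and Vasquez (Warden); then Drummond (Freeman).
Kowalski and Vasquez both have years on the livery 38 years, so the next rule applies.
Kowalski and Vasquez are each a past Master, so the next rule applies.
Among Kowalski and Vasquez, alphabetically by surname: Kowalski before Vasquez.
Order: Vance, Kowalski, Vasquez, Drummond.

Drummond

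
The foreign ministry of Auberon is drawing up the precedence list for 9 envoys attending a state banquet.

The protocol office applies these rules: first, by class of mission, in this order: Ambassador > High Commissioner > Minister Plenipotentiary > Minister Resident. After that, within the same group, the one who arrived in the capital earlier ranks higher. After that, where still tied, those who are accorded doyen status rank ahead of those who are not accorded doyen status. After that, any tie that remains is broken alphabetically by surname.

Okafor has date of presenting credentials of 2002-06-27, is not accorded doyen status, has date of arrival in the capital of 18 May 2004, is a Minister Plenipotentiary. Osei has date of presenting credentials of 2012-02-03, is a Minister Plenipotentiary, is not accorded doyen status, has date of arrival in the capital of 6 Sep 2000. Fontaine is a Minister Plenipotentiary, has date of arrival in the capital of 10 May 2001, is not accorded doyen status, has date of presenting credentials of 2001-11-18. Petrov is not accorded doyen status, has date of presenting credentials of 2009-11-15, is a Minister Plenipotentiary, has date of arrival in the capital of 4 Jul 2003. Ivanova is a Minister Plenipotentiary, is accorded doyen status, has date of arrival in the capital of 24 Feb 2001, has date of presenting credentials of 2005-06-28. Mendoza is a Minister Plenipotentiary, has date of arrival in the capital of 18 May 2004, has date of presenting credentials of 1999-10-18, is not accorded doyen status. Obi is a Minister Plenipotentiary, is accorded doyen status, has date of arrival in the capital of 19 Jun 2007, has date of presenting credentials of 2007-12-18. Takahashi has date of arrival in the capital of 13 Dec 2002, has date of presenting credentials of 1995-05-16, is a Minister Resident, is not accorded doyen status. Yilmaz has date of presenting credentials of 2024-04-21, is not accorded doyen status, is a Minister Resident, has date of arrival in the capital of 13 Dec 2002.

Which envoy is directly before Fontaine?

Ivanova

By class of mission: Osei, Ivanova, Fontaine, Petrov, Mendoza, Okafor and Obi (Minister Plenipotentiary); then Takahashi and Yilmaz (Minister Resident).
Among Osei, Ivanova, Fontaine, Petrov, Mendoza, Okafor and Obi, by date of arrival in the capital (earlier first): Osei (6 Sep 2000) before Ivanova (24 Feb 2001) before Fontaine (10 May 2001) before Petrov (4 Jul 2003) before Mendoza and Okafor (18 May 2004) before Obi (19 Jun 2007).
Mendoza and Okafor are each not accorded doyen status, so the next rule applies.
Among Mendoza and Okafor, alphabetically by surname: Mendoza before Okafor.
Takahashi and Yilmaz both have date of arrival in the capital 13 Dec 2002, so the next rule applies.
Takahashi and Yilmaz are each not accorded doyen status, so the next rule applies.
Among Takahashi and Yilmaz, alphabetically by surname: Takahashi before Yilmaz.
Order: Osei, Ivanova, Fontaine, Petrov, Mendoza, Okafor, Obi, Takahashi, Yilmaz.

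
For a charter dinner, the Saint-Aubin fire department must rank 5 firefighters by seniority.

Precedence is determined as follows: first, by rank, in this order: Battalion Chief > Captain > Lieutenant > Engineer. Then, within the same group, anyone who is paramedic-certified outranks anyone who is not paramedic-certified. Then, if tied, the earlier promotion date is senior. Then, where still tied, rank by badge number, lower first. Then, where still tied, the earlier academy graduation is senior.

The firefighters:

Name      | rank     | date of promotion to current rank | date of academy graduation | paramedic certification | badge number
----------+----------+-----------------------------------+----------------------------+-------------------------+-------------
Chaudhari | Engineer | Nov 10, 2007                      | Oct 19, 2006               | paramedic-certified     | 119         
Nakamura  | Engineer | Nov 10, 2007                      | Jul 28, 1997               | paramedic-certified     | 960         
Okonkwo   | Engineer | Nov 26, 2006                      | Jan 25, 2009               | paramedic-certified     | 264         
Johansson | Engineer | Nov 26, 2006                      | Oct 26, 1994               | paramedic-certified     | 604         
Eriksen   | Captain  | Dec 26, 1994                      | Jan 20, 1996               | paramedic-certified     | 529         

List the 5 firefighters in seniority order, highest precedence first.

By rank: Eriksen (Captain); then Okonkwo, Johansson, Chaudhari and Nakamura (Engineer).
Okonkwo, Johansson, Chaudhari and Nakamura are each paramedic-certified, so the next rule applies.
Among Okonkwo, Johansson, Chaudhari and Nakamura, by date of promotion to current rank (earlier first): Okonkwo and Johansson (Nov 26, 2006) before Chaudhari and Nakamura (Nov 10, 2007).
Among Okonkwo and Johansson, by badge number (lower first): Okonkwo (264) before Johansson (604).
Among Chaudhari and Nakamura, by badge number (lower first): Chaudhari (119) before Nakamura (960).
Full order: Eriksen, Okonkwo, Johansson, Chaudhari, Nakamura.

Eriksen, Okonkwo, Johansson, Chaudhari, Nakamura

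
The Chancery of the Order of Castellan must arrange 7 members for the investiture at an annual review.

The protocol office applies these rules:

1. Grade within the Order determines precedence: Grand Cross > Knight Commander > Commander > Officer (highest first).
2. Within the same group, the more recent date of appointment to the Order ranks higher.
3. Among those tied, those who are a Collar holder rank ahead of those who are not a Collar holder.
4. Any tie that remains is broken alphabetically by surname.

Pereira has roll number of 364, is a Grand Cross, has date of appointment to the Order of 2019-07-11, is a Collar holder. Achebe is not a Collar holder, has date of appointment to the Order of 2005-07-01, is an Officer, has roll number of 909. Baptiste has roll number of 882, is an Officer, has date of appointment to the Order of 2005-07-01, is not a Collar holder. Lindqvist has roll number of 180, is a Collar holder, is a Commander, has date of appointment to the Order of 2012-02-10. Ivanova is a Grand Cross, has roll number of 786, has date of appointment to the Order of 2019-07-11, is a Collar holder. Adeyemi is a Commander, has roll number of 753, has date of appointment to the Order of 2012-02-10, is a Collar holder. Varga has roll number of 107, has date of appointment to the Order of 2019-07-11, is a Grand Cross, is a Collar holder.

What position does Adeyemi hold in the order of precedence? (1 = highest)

By grade within the Order: Ivanova, Pereira and Varga (Grand Cross); then Adeyemi and Lindqvist (Commander); then Achebe and Baptiste (Officer).
Ivanova, Pereira and Varga all have date of appointment to the Order 2019-07-11, so the next rule applies.
Ivanova, Pereira and Varga are each a Collar holder, so the next rule applies.
Among Ivanova, Pereira and Varga, alphabetically by surname: Ivanova before Pereira before Varga.
Adeyemi and Lindqvist both have date of appointment to the Order 2012-02-10, so the next rule applies.
Adeyemi and Lindqvist are each a Collar holder, so the next rule applies.
Among Adeyemi and Lindqvist, alphabetically by surname: Adeyemi before Lindqvist.
Achebe and Baptiste both have date of appointment to the Order 2005-07-01, so the next rule applies.
Achebe and Baptiste are each not a Collar holder, so the next rule applies.
Among Achebe and Baptiste, alphabetically by surname: Achebe before Baptiste.
Order: Ivanova, Pereira, Varga, Adeyemi, Lindqvist, Achebe, Baptiste. So position 4.

4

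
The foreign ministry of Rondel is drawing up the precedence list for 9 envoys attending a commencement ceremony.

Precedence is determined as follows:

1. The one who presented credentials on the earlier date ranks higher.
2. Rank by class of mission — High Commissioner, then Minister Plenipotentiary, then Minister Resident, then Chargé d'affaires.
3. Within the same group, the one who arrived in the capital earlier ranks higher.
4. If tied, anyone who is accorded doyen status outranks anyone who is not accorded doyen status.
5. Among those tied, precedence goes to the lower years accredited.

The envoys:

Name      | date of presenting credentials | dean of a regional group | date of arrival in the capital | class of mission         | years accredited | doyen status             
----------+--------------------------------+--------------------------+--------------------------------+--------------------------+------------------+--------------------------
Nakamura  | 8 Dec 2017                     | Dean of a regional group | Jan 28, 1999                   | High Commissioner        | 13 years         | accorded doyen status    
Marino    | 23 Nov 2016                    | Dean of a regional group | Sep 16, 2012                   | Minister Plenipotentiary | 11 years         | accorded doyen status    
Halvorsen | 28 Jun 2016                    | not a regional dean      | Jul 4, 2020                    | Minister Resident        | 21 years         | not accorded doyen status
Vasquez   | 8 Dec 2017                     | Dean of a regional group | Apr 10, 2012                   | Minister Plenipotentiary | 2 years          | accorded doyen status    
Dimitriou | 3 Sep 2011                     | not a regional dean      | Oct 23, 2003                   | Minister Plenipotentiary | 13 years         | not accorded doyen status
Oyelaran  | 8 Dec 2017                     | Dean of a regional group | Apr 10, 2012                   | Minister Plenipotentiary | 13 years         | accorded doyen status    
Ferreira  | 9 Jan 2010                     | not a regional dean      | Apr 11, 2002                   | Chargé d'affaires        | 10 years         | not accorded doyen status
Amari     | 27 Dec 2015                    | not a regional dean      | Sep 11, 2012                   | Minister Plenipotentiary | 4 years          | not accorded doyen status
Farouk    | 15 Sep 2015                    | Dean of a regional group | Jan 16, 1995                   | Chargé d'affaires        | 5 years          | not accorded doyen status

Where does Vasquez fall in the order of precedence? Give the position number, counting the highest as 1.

By date of presenting credentials (earlier first): Ferreira (9 Jan 2010); then Dimitriou (3 Sep 2011); then Farouk (15 Sep 2015); then Amari (27 Dec 2015); then Halvorsen (28 Jun 2016); then Marino (23 Nov 2016); then Nakamura, Vasquez and Oyelaran (each 8 Dec 2017).
Among Nakamura, Vasquez and Oyelaran, by class of mission: Nakamura (High Commissioner) before Vasquez and Oyelaran (Minister Plenipotentiary).
Vasquez and Oyelaran both have date of arrival in the capital Apr 10, 2012, so the next rule applies.
Vasquez and Oyelaran are each accorded doyen status, so the next rule applies.
Among Vasquez and Oyelaran, by years accredited (lower first): Vasquez (2 years) before Oyelaran (13 years).
Order: Ferreira, Dimitriou, Farouk, Amari, Halvorsen, Marino, Nakamura, Vasquez, Oyelaran. So position 8.

8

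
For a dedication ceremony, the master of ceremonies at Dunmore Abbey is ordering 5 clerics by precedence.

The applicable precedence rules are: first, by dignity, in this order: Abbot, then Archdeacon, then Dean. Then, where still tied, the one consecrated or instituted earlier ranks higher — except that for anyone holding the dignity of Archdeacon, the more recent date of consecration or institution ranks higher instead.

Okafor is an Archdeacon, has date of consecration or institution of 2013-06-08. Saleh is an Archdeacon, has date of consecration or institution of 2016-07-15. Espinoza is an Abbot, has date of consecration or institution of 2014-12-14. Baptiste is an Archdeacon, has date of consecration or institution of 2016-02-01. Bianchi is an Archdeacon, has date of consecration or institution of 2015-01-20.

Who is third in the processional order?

By dignity: Espinoza (Abbot); then Saleh, Baptiste, Bianchi and Okafor (Archdeacon).
Among Saleh, Baptiste, Bianchi and Okafor, by date of consecration or institution (later first) (reversed rule for this group): Saleh (2016-07-15) before Baptiste (2016-02-01) before Bianchi (2015-01-20) before Okafor (2013-06-08).
Order: Espinoza, Saleh, Baptiste, Bianchi, Okafor.

Baptiste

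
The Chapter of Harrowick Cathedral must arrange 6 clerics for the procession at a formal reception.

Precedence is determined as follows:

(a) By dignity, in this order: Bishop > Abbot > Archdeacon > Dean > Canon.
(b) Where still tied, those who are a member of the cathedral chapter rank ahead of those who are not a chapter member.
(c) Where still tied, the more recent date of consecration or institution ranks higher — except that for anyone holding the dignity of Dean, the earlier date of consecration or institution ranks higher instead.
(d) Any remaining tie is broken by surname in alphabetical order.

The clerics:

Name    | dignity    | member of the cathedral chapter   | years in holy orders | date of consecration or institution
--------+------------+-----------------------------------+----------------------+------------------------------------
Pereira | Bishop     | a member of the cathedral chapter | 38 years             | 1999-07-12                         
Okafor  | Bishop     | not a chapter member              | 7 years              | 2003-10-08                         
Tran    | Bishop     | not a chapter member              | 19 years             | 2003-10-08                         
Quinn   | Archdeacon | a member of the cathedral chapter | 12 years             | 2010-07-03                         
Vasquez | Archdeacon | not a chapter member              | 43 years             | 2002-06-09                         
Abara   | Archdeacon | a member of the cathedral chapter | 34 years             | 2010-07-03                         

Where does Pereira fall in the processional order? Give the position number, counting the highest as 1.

By dignity: Pereira, Okafor and Tran (Bishop); then Abara, Quinn and Vasquez (Archdeacon).
Among Pereira, Okafor and Tran, a member of the cathedral chapter before not a chapter member: Pereira (a member of the cathedral chapter) before Okafor and Tran (not a chapter member).
Okafor and Tran both have date of consecration or institution 2003-10-08, so the next rule applies.
Among Okafor and Tran, alphabetically by surname: Okafor before Tran.
Among Abara, Quinn and Vasquez, a member of the cathedral chapter before not a chapter member: Abara and Quinn (a member of the cathedral chapter) before Vasquez (not a chapter member).
Abara and Quinn both have date of consecration or institution 2010-07-03, so the next rule applies.
Among Abara and Quinn, alphabetically by surname: Abara before Quinn.
Order: Pereira, Okafor, Tran, Abara, Quinn, Vasquez. So position 1.

1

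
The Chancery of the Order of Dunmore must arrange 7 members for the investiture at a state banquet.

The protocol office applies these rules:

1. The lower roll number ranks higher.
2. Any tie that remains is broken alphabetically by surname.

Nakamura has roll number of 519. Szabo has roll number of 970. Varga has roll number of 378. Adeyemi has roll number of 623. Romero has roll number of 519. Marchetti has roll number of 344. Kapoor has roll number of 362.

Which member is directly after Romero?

By roll number (lower first): Marchetti (344); then Kapoor (362); then Varga (378); then Nakamura and Romero (both 519); then Adeyemi (623); then Szabo (970).
Among Nakamura and Romero, alphabetically by surname: Nakamura before Romero.
Order: Marchetti, Kapoor, Varga, Nakamura, Romero, Adeyemi, Szabo.

Adeyemi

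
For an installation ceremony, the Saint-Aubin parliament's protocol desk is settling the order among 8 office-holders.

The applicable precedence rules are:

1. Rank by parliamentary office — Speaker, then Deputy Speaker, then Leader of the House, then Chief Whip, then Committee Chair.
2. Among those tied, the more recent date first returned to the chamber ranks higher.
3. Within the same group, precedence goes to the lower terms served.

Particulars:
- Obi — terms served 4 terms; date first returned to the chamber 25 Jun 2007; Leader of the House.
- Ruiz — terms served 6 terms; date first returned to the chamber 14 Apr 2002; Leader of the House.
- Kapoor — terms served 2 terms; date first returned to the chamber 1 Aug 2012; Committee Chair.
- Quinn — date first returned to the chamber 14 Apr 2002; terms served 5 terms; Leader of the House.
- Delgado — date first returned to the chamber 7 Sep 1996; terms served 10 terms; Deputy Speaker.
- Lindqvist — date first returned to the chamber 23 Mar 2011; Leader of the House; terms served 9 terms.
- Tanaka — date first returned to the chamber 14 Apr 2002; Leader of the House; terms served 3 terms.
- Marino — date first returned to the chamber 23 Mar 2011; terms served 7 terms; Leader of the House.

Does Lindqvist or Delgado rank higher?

Delgado

By parliamentary office: Delgado (Deputy Speaker); then Marino, Lindqvist, Obi, Tanaka, Quinn and Ruiz (Leader of the House); then Kapoor (Committee Chair).
Among Marino, Lindqvist, Obi, Tanaka, Quinn and Ruiz, by date first returned to the chamber (later first): Marino and Lindqvist (23 Mar 2011) before Obi (25 Jun 2007) before Tanaka, Quinn and Ruiz (14 Apr 2002).
Among Marino and Lindqvist, by terms served (lower first): Marino (7 terms) before Lindqvist (9 terms).
Among Tanaka, Quinn and Ruiz, by terms served (lower first): Tanaka (3 terms) before Quinn (5 terms) before Ruiz (6 terms).
So Delgado takes precedence.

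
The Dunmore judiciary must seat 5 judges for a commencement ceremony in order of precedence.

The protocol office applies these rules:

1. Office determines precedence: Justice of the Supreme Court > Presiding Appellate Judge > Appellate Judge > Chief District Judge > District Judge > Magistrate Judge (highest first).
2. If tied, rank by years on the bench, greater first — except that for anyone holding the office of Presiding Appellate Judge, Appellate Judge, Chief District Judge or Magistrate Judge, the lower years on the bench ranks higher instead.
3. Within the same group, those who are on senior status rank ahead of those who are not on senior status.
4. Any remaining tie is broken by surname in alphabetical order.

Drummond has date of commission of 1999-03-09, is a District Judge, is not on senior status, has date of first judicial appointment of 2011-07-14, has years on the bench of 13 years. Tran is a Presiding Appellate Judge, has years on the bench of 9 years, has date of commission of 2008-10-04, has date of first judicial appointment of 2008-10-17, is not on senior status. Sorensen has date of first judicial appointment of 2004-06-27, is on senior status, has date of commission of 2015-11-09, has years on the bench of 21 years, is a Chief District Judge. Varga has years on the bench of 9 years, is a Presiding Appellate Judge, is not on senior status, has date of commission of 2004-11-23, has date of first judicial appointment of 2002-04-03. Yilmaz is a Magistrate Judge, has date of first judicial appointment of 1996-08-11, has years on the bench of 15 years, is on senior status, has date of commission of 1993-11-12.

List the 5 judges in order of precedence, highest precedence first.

Tran, Varga, Sorensen, Drummond, Yilmaz

By office: Tran and Varga (Presiding Appellate Judge); then Sorensen (Chief District Judge); then Drummond (District Judge); then Yilmaz (Magistrate Judge).
Tran and Varga both have years on the bench 9 years, so the next rule applies.
Tran and Varga are each not on senior status, so the next rule applies.
Among Tran and Varga, alphabetically by surname: Tran before Varga.
Full order: Tran, Varga, Sorensen, Drummond, Yilmaz.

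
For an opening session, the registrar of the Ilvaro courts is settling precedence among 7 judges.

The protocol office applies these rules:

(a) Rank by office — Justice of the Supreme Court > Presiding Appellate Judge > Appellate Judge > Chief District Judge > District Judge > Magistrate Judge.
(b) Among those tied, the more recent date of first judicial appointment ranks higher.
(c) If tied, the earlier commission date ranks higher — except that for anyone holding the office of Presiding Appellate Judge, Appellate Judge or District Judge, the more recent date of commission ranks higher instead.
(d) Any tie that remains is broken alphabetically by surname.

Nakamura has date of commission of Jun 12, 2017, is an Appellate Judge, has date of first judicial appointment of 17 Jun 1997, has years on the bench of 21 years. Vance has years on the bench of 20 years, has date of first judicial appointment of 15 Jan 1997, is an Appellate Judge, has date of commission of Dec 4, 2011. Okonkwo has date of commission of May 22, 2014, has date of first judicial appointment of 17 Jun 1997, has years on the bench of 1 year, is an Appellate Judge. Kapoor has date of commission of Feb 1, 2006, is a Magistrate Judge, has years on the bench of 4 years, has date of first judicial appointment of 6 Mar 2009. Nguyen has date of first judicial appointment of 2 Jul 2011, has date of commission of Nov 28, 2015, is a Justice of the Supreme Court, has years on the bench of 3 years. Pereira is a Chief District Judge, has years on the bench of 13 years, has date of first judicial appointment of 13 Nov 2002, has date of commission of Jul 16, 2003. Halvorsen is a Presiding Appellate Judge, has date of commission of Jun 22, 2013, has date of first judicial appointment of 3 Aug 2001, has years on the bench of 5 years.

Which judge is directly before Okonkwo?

Nakamura

By office: Nguyen (Justice of the Supreme Court); then Halvorsen (Presiding Appellate Judge); then Nakamura, Okonkwo and Vance (Appellate Judge); then Pereira (Chief District Judge); then Kapoor (Magistrate Judge).
Among Nakamura, Okonkwo and Vance, by date of first judicial appointment (later first): Nakamura and Okonkwo (17 Jun 1997) before Vance (15 Jan 1997).
Among Nakamura and Okonkwo, by date of commission (later first) (reversed rule for this group): Nakamura (Jun 12, 2017) before Okonkwo (May 22, 2014).
Order: Nguyen, Halvorsen, Nakamura, Okonkwo, Vance, Pereira, Kapoor.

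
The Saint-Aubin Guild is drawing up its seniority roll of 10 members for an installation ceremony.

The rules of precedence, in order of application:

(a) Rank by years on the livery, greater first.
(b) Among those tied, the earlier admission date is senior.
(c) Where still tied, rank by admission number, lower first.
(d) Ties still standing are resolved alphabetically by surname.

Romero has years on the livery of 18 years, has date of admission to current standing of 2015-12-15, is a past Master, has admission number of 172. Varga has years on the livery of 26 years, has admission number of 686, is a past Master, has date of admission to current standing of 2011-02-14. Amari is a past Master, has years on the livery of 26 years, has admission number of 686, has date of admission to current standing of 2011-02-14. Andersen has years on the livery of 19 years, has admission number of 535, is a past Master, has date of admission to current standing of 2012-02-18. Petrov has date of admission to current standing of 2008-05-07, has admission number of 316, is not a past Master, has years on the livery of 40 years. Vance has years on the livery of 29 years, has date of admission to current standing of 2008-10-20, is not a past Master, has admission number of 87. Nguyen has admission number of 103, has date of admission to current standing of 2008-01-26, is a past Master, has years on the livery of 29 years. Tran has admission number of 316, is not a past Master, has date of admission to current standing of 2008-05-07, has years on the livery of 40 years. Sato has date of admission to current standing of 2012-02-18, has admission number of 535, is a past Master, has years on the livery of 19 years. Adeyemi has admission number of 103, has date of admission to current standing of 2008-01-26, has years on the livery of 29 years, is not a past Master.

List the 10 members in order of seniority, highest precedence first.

By years on the livery (higher first): Petrov and Tran (both 40 years); then Adeyemi, Nguyen and Vance (each 29 years); then Amari and Varga (both 26 years); then Andersen and Sato (both 19 years); then Romero (18 years).
Petrov and Tran both have date of admission to current standing 2008-05-07, so the next rule applies.
Petrov and Tran both have admission number 316, so the next rule applies.
Among Petrov and Tran, alphabetically by surname: Petrov before Tran.
Among Adeyemi, Nguyen and Vance, by date of admission to current standing (earlier first): Adeyemi and Nguyen (2008-01-26) before Vance (2008-10-20).
Adeyemi and Nguyen both have admission number 103, so the next rule applies.
Among Adeyemi and Nguyen, alphabetically by surname: Adeyemi before Nguyen.
Amari and Varga both have date of admission to current standing 2011-02-14, so the next rule applies.
Amari and Varga both have admission number 686, so the next rule applies.
Among Amari and Varga, alphabetically by surname: Amari before Varga.
Andersen and Sato both have date of admission to current standing 2012-02-18, so the next rule applies.
Andersen and Sato both have admission number 535, so the next rule applies.
Among Andersen and Sato, alphabetically by surname: Andersen before Sato.
Full order: Petrov, Tran, Adeyemi, Nguyen, Vance, Amari, Varga, Andersen, Sato, Romero.

Petrov, Tran, Adeyemi, Nguyen, Vance, Amari, Varga, Andersen, Sato, Romero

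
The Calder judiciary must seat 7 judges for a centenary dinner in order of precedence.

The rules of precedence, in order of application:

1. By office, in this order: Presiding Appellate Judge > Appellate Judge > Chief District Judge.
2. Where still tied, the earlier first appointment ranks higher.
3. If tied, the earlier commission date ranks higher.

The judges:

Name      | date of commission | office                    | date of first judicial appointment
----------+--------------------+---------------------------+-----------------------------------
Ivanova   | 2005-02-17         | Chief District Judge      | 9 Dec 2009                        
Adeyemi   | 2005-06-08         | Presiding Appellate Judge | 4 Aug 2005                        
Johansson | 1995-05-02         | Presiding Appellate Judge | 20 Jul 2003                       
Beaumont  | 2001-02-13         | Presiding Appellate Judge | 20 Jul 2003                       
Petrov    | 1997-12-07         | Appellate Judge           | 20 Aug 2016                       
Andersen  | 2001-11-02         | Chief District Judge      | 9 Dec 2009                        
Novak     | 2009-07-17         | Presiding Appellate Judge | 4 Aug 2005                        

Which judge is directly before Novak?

By office: Johansson, Beaumont, Adeyemi and Novak (Presiding Appellate Judge); then Petrov (Appellate Judge); then Andersen and Ivanova (Chief District Judge).
Among Johansson, Beaumont, Adeyemi and Novak, by date of first judicial appointment (earlier first): Johansson and Beaumont (20 Jul 2003) before Adeyemi and Novak (4 Aug 2005).
Among Johansson and Beaumont, by date of commission (earlier first): Johansson (1995-05-02) before Beaumont (2001-02-13).
Among Adeyemi and Novak, by date of commission (earlier first): Adeyemi (2005-06-08) before Novak (2009-07-17).
Andersen and Ivanova both have date of first judicial appointment 9 Dec 2009, so the next rule applies.
Among Andersen and Ivanova, by date of commission (earlier first): Andersen (2001-11-02) before Ivanova (2005-02-17).
Order: Johansson, Beaumont, Adeyemi, Novak, Petrov, Andersen, Ivanova.

Adeyemi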